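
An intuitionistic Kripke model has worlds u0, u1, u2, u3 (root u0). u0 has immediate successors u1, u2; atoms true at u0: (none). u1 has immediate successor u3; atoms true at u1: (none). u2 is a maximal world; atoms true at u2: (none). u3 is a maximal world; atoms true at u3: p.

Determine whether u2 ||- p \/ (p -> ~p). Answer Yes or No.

u2 ||- p \/ (p -> ~p) via the disjunct p -> ~p.

Yes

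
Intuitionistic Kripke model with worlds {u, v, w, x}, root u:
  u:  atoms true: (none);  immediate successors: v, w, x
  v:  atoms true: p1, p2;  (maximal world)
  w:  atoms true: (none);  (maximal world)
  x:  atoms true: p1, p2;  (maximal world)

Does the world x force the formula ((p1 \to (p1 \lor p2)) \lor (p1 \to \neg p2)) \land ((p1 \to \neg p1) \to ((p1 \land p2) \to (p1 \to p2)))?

x \Vdash ((p1 \to (p1 \lor p2)) \lor (p1 \to \neg p2)) \land ((p1 \to \neg p1) \to ((p1 \land p2) \to (p1 \to p2))) since x forces both conjuncts.

Yes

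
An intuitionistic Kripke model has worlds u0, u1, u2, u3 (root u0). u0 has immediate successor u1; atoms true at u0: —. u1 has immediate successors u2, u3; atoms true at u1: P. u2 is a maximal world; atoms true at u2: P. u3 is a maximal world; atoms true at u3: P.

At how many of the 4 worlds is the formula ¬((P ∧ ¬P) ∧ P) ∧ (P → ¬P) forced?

u0: does not force it — u0 ⊮ ¬((P ∧ ¬P) ∧ P) ∧ (P → ¬P) since u0 fails P → ¬P.
u1: does not force it — u1 ⊮ ¬((P ∧ ¬P) ∧ P) ∧ (P → ¬P) since u1 fails P → ¬P.
u2: does not force it.
u3: does not force it.
Worlds forcing the formula: { }.

0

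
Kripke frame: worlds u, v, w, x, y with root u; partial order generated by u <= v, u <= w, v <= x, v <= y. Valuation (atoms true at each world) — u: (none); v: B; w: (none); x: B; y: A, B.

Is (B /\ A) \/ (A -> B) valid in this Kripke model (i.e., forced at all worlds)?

u ||- (B /\ A) \/ (A -> B) via the disjunct A -> B.
Since the root u forces (B /\ A) \/ (A -> B) and forcing is persistent (monotone upward), every world forces it.

Yes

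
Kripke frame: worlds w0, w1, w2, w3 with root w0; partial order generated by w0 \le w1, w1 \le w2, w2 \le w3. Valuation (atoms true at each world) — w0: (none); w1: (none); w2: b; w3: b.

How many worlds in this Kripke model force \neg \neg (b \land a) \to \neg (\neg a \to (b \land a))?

4

w0: forces it.
w1: forces it.
w2: forces it.
w3: forces it.
Worlds forcing the formula: {w0, w1, w2, w3}.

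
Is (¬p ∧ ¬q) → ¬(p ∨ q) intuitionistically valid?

Yes

This is a constructively valid De Morgan direction (conjunction of negations to negated disjunction), which is intuitionistically derivable.
If both ¬p and ¬q hold at a world, no accessible world forces p or forces q, so none forces p ∨ q.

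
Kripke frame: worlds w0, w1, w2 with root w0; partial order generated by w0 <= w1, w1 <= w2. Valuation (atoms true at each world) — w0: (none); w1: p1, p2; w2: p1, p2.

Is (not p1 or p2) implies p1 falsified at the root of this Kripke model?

No

w0 forces (not p1 or p2) implies p1: every world accessible from w0 that forces not p1 or p2 (namely w1, w2) also forces p1.
So the root w0 forces (not p1 or p2) implies p1; the model is not a countermodel.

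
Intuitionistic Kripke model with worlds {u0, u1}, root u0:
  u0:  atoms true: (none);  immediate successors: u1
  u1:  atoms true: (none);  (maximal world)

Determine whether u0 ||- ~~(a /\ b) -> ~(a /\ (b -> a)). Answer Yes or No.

u0 ||- ~~(a /\ b) -> ~(a /\ (b -> a)) vacuously: no world accessible from u0 forces the antecedent ~~(a /\ b).

Yes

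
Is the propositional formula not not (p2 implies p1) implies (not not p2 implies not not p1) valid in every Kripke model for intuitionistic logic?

This is the distribution of double negation over implication, which is intuitionistically derivable.
Assume not not (p2 implies p1) and not not p2; suppose not p1. Then p2 implies p1 would give not p2 (by contraposition), contradicting not not p2; so not (p2 implies p1), contradicting not not (p2 implies p1). Hence not not p1.

Yes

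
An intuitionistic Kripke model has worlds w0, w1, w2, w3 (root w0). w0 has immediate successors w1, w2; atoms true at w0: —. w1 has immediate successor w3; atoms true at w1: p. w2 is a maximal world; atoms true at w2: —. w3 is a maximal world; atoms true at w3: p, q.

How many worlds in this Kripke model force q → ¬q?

w0: does not force it — w0 ⊮ q → ¬q: at the accessible world w3, w3 ⊩ q but w3 ⊮ ¬q.
w1: does not force it — w1 ⊮ q → ¬q: at the accessible world w3, w3 ⊩ q but w3 ⊮ ¬q.
w2: forces it.
w3: does not force it — w3 ⊮ q → ¬q: already at w3 itself, w3 ⊩ q but w3 ⊮ ¬q.
Worlds forcing the formula: {w2}.

1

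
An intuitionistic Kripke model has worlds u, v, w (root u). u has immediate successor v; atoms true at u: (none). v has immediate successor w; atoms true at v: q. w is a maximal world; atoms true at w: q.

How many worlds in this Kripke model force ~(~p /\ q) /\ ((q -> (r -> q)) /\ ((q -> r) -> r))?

0

u: does not force it — u ||-/- ~(~p /\ q) /\ ((q -> (r -> q)) /\ ((q -> r) -> r)) since u fails ~(~p /\ q).
v: does not force it.
w: does not force it.
Worlds forcing the formula: { }.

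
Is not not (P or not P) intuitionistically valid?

Yes

This is the double negation of excluded middle, which is intuitionistically derivable.
Assuming not (P or not P): from P we'd get P or not P, so not P; but then P or not P again — contradiction. Hence not not (P or not P).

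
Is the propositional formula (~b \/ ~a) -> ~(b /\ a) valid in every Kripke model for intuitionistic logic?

This is a constructively valid De Morgan direction (disjunction of negations to negated conjunction), which is intuitionistically derivable.
If ~b holds at a world then no accessible world forces b, hence none forces b /\ a; likewise for ~a.

Yes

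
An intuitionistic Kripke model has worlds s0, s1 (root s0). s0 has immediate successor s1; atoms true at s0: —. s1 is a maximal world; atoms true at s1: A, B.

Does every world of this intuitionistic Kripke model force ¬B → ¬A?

s0 ⊩ ¬B → ¬A vacuously: no world accessible from s0 forces the antecedent ¬B.
Since the root s0 forces ¬B → ¬A and forcing is persistent (monotone upward), every world forces it.

Yes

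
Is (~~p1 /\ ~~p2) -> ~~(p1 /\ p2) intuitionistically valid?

Yes

This is the distribution of double negation over conjunction, which is intuitionistically derivable.
Assume ~~p1, ~~p2, and ~(p1 /\ p2). From p1 we'd get ~p2 (since p1 /\ p2 is refuted), contradicting ~~p2; so ~p1, contradicting ~~p1.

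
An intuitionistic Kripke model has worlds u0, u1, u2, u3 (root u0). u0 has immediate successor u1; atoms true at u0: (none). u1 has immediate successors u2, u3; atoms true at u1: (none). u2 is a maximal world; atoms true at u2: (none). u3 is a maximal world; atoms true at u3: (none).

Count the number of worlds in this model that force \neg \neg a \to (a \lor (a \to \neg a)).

4

u0: forces it.
u1: forces it.
u2: forces it.
u3: forces it.
Worlds forcing the formula: {u0, u1, u2, u3}.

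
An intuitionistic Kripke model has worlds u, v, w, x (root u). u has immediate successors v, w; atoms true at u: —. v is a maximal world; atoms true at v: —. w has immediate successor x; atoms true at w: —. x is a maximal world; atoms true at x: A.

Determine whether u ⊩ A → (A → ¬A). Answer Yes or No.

No

u ⊮ A → (A → ¬A): at the accessible world x, x ⊩ A but x ⊮ A → ¬A.
x ⊮ A → ¬A: already at x itself, x ⊩ A but x ⊮ ¬A.
x ⊮ ¬A since x is accessible from x and x ⊩ A.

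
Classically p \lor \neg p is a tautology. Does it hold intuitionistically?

This is the law of excluded middle, which is not intuitionistically valid.
A Kripke countermodel: worlds u, v; order generated by u \le v; atoms true at each world — u:{}; v:{p}.
u \nVdash p \lor \neg p: neither disjunct is forced at u.
u lacks atom p, so u \nVdash p.
So the root u does not force the formula.

No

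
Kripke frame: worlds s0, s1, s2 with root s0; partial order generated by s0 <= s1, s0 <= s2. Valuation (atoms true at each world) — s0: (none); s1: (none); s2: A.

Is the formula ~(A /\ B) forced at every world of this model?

Yes

s0 ||- ~(A /\ B): no world accessible from s0 forces A /\ B.
Since the root s0 forces ~(A /\ B) and forcing is persistent (monotone upward), every world forces it.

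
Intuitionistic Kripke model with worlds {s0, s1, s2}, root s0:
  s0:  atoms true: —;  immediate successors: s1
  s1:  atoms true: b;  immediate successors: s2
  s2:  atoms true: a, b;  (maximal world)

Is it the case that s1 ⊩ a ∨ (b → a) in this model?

No

s1 ⊮ a ∨ (b → a): neither disjunct is forced at s1.
s1 lacks atom a, so s1 ⊮ a.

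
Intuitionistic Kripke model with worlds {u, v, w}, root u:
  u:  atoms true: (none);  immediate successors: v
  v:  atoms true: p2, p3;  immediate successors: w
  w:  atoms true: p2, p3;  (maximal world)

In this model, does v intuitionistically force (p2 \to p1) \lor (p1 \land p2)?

v \nVdash (p2 \to p1) \lor (p1 \land p2): neither disjunct is forced at v.
v \nVdash p2 \to p1: already at v itself, v \Vdash p2 but v \nVdash p1.
v lacks atom p1, so v \nVdash p1.

No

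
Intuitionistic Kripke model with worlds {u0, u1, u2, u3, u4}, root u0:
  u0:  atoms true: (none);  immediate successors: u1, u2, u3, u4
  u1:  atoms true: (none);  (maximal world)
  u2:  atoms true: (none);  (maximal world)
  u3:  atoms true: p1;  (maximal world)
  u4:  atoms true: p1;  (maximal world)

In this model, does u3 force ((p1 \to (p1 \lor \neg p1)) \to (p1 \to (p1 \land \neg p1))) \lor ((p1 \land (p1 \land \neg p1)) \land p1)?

No

u3 \nVdash ((p1 \to (p1 \lor \neg p1)) \to (p1 \to (p1 \land \neg p1))) \lor ((p1 \land (p1 \land \neg p1)) \land p1): neither disjunct is forced at u3.
u3 \nVdash (p1 \to (p1 \lor \neg p1)) \to (p1 \to (p1 \land \neg p1)): already at u3 itself, u3 \Vdash p1 \to (p1 \lor \neg p1) but u3 \nVdash p1 \to (p1 \land \neg p1).
u3 \nVdash p1 \to (p1 \land \neg p1): already at u3 itself, u3 \Vdash p1 but u3 \nVdash p1 \land \neg p1.
u3 \nVdash p1 \land \neg p1 since u3 fails \neg p1.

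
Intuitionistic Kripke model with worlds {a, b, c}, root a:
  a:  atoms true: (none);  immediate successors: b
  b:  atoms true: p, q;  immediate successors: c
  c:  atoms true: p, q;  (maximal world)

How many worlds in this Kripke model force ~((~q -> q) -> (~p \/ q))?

0

a: does not force it — a ||-/- ~((~q -> q) -> (~p \/ q)) since b is accessible from a and b ||- (~q -> q) -> (~p \/ q).
b: does not force it.
c: does not force it.
Worlds forcing the formula: { }.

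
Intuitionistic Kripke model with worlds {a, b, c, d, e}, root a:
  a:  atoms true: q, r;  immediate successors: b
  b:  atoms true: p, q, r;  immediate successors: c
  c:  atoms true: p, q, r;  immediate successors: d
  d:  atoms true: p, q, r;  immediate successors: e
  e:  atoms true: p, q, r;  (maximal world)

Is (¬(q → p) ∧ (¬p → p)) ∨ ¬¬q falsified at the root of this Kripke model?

a ⊩ (¬(q → p) ∧ (¬p → p)) ∨ ¬¬q via the disjunct ¬¬q.
So the root a forces (¬(q → p) ∧ (¬p → p)) ∨ ¬¬q; the model is not a countermodel.

No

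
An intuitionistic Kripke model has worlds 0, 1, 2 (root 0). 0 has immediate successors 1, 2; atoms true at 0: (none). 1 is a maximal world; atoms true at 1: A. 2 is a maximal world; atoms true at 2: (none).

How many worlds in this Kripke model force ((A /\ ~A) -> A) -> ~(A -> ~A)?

1

0: does not force it — 0 ||-/- ((A /\ ~A) -> A) -> ~(A -> ~A): already at 0 itself, 0 ||- (A /\ ~A) -> A but 0 ||-/- ~(A -> ~A).
1: forces it.
2: does not force it.
Worlds forcing the formula: {1}.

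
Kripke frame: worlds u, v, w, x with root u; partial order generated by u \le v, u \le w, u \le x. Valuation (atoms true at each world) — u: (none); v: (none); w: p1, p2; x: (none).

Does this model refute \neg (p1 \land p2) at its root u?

u \nVdash \neg (p1 \land p2) since w is accessible from u and w \Vdash p1 \land p2.
w \Vdash p1 \land p2 since w forces both conjuncts.
So the root u does not force \neg (p1 \land p2); the model is a countermodel.

Yes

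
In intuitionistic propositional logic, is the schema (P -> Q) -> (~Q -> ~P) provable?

Yes

This is the forward direction of contraposition, which is intuitionistically derivable.
Assume P -> Q and ~Q. If P held then Q would follow, contradicting ~Q; so ~P.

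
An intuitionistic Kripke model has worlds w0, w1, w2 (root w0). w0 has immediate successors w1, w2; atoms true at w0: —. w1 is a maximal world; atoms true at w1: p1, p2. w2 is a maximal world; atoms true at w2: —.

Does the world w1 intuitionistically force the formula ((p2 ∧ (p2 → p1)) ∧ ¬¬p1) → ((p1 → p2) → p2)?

w1 ⊩ ((p2 ∧ (p2 → p1)) ∧ ¬¬p1) → ((p1 → p2) → p2): every world accessible from w1 that forces (p2 ∧ (p2 → p1)) ∧ ¬¬p1 (namely w1) also forces (p1 → p2) → p2.

Yes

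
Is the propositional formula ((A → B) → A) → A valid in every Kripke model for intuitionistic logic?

This is Peirce's law, which is not intuitionistically valid.
A Kripke countermodel: worlds a, b; order generated by a ≤ b; atoms true at each world — a:{}; b:{A}.
a ⊮ ((A → B) → A) → A: already at a itself, a ⊩ (A → B) → A but a ⊮ A.
a lacks atom A, so a ⊮ A.
So the root a does not force the formula.

No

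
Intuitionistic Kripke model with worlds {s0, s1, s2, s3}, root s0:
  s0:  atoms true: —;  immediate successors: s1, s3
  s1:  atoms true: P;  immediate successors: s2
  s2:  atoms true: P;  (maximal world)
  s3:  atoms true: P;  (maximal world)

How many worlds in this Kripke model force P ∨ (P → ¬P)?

s0: does not force it — s0 ⊮ P ∨ (P → ¬P): neither disjunct is forced at s0.
s1: forces it.
s2: forces it.
s3: forces it.
Worlds forcing the formula: {s1, s2, s3}.

3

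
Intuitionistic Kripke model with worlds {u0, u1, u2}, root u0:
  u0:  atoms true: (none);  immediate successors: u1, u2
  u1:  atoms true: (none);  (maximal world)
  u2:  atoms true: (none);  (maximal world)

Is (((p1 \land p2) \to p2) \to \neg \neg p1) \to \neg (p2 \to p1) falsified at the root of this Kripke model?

u0 \Vdash (((p1 \land p2) \to p2) \to \neg \neg p1) \to \neg (p2 \to p1) vacuously: no world accessible from u0 forces the antecedent ((p1 \land p2) \to p2) \to \neg \neg p1.
So the root u0 forces (((p1 \land p2) \to p2) \to \neg \neg p1) \to \neg (p2 \to p1); the model is not a countermodel.

No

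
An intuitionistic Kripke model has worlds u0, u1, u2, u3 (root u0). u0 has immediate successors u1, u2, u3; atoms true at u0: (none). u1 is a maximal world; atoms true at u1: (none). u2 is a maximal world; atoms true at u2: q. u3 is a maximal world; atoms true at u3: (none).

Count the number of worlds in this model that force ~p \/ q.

u0: forces it.
u1: forces it.
u2: forces it.
u3: forces it.
Worlds forcing the formula: {u0, u1, u2, u3}.

4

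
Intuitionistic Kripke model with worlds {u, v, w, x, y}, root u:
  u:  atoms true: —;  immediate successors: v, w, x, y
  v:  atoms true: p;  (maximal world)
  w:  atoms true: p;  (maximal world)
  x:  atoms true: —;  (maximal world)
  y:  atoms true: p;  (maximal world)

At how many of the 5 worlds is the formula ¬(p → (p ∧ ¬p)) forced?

u: does not force it — u ⊮ ¬(p → (p ∧ ¬p)) since x is accessible from u and x ⊩ p → (p ∧ ¬p).
v: forces it.
w: forces it.
x: does not force it — x ⊮ ¬(p → (p ∧ ¬p)) since x is accessible from x and x ⊩ p → (p ∧ ¬p).
y: forces it.
Worlds forcing the formula: {v, w, y}.

3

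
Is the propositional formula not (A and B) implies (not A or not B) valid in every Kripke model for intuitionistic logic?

No

This is the constructively invalid direction of De Morgan's law for conjunction, which is not intuitionistically valid.
A Kripke countermodel: worlds a, b, c; order generated by a <= b, a <= c; atoms true at each world — a:{}; b:{A}; c:{B}.
a does not force not (A and B) implies (not A or not B): already at a itself, a forces not (A and B) but a does not force not A or not B.
a does not force not A or not B: neither disjunct is forced at a.
a does not force not A since b is accessible from a and b forces A.
So the root a does not force the formula.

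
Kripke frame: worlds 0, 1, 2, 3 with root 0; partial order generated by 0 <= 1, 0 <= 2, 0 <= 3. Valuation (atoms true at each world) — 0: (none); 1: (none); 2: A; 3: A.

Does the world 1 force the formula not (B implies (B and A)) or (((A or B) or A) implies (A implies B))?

1 forces not (B implies (B and A)) or (((A or B) or A) implies (A implies B)) via the disjunct ((A or B) or A) implies (A implies B).

Yes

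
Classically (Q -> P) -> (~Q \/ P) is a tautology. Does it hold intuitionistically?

No

This is the material-implication-as-disjunction principle, which is not intuitionistically valid.
A Kripke countermodel: worlds u0, u1; order generated by u0 <= u1; atoms true at each world — u0:{}; u1:{P,Q}.
u0 ||-/- (Q -> P) -> (~Q \/ P): already at u0 itself, u0 ||- Q -> P but u0 ||-/- ~Q \/ P.
u0 ||-/- ~Q \/ P: neither disjunct is forced at u0.
u0 ||-/- ~Q since u1 is accessible from u0 and u1 ||- Q.
So the root u0 does not force the formula.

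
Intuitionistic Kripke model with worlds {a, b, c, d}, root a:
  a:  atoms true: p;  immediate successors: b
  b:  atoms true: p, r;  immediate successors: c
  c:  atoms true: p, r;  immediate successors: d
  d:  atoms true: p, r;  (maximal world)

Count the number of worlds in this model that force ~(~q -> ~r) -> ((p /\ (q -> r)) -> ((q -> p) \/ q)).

4

a: forces it.
b: forces it.
c: forces it.
d: forces it.
Worlds forcing the formula: {a, b, c, d}.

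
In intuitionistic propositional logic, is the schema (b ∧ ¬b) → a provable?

This is an instance of ex falso quodlibet, which is intuitionistically derivable.
No world can force both b and ¬b, so the antecedent b ∧ ¬b is never forced and the implication holds vacuously at every world.

Yes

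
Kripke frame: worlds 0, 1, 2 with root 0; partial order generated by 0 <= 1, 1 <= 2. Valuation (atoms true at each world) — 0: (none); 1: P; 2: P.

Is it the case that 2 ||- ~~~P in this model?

No

2 ||-/- ~~~P since 2 is accessible from 2 and 2 ||- ~~P.
2 ||- ~~P: no world accessible from 2 forces ~P.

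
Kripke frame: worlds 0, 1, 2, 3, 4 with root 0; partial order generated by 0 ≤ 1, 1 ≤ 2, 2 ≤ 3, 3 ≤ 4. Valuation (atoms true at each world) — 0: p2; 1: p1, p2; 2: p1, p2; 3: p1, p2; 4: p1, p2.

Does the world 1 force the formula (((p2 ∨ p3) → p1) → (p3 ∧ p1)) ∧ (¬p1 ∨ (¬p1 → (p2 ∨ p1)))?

1 ⊮ (((p2 ∨ p3) → p1) → (p3 ∧ p1)) ∧ (¬p1 ∨ (¬p1 → (p2 ∨ p1))) since 1 fails ((p2 ∨ p3) → p1) → (p3 ∧ p1).

No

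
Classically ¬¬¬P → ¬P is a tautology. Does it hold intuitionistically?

Yes

This is triple-negation reduction, which is intuitionistically derivable.
Assume ¬¬¬P and suppose P. Then ¬¬P (double-negation introduction), contradicting ¬¬¬P. So ¬P.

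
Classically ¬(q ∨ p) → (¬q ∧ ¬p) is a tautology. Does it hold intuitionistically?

Yes

This is a constructively valid De Morgan direction (negated disjunction to conjunction of negations), which is intuitionistically derivable.
From ¬(q ∨ p): if q held then q ∨ p would, contradiction — so ¬q; similarly ¬p.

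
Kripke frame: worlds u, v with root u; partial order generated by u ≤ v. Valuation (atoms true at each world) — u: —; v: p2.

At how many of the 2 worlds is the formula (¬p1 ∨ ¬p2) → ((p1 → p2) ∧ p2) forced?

1

u: does not force it — u ⊮ (¬p1 ∨ ¬p2) → ((p1 → p2) ∧ p2): already at u itself, u ⊩ ¬p1 ∨ ¬p2 but u ⊮ (p1 → p2) ∧ p2.
v: forces it.
Worlds forcing the formula: {v}.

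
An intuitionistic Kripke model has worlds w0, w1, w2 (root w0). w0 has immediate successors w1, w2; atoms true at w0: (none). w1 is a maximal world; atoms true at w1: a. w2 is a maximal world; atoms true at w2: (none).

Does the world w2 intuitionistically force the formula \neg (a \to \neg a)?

No

w2 \nVdash \neg (a \to \neg a) since w2 is accessible from w2 and w2 \Vdash a \to \neg a.
w2 \Vdash a \to \neg a vacuously: no world accessible from w2 forces the antecedent a.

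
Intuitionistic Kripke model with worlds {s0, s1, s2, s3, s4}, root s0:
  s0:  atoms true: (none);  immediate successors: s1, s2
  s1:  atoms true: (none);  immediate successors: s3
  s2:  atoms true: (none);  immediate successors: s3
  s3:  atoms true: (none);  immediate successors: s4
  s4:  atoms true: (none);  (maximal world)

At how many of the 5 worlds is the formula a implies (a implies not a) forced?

s0: forces it.
s1: forces it.
s2: forces it.
s3: forces it.
s4: forces it.
Worlds forcing the formula: {s0, s1, s2, s3, s4}.

5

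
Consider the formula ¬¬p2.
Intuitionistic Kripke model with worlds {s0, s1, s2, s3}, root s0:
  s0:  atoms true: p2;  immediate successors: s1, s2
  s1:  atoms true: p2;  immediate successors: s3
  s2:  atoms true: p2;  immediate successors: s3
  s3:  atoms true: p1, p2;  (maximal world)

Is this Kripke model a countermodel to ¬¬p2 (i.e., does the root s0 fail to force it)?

No

s0 ⊩ ¬¬p2: no world accessible from s0 forces ¬p2.
So the root s0 forces ¬¬p2; the model is not a countermodel.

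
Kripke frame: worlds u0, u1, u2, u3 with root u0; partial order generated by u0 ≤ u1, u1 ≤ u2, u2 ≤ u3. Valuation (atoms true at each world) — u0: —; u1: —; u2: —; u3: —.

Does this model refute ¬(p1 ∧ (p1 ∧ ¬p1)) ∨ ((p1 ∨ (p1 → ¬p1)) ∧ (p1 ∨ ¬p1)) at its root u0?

u0 ⊩ ¬(p1 ∧ (p1 ∧ ¬p1)) ∨ ((p1 ∨ (p1 → ¬p1)) ∧ (p1 ∨ ¬p1)) via the disjunct ¬(p1 ∧ (p1 ∧ ¬p1)).
So the root u0 forces ¬(p1 ∧ (p1 ∧ ¬p1)) ∨ ((p1 ∨ (p1 → ¬p1)) ∧ (p1 ∨ ¬p1)); the model is not a countermodel.

No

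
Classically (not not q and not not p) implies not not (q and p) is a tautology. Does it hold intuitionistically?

Yes

This is the distribution of double negation over conjunction, which is intuitionistically derivable.
Assume not not q, not not p, and not (q and p). From q we'd get not p (since q and p is refuted), contradicting not not p; so not q, contradicting not not q.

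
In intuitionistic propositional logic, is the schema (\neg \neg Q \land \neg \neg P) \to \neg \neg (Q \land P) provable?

Yes

This is the distribution of double negation over conjunction, which is intuitionistically derivable.
Assume \neg \neg Q, \neg \neg P, and \neg (Q \land P). From Q we'd get \neg P (since Q \land P is refuted), contradicting \neg \neg P; so \neg Q, contradicting \neg \neg Q.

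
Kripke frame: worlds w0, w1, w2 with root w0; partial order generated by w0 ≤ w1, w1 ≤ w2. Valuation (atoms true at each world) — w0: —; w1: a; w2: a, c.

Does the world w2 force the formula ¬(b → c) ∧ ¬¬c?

No

w2 ⊮ ¬(b → c) ∧ ¬¬c since w2 fails ¬(b → c).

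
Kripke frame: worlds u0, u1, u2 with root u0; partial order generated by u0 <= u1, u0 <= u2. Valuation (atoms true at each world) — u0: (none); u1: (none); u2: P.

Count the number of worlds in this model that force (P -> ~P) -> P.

u0: does not force it — u0 ||-/- (P -> ~P) -> P: at the accessible world u1, u1 ||- P -> ~P but u1 ||-/- P.
u1: does not force it.
u2: forces it.
Worlds forcing the formula: {u2}.

1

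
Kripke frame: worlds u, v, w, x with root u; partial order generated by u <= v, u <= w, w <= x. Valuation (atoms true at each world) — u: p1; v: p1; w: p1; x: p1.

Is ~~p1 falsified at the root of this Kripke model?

No

u ||- ~~p1: no world accessible from u forces ~p1.
So the root u forces ~~p1; the model is not a countermodel.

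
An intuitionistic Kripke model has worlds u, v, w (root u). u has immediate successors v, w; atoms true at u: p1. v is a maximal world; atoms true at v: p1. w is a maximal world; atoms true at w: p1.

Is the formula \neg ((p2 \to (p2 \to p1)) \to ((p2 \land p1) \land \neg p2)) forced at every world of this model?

Yes

u \Vdash \neg ((p2 \to (p2 \to p1)) \to ((p2 \land p1) \land \neg p2)): no world accessible from u forces (p2 \to (p2 \to p1)) \to ((p2 \land p1) \land \neg p2).
Since the root u forces \neg ((p2 \to (p2 \to p1)) \to ((p2 \land p1) \land \neg p2)) and forcing is persistent (monotone upward), every world forces it.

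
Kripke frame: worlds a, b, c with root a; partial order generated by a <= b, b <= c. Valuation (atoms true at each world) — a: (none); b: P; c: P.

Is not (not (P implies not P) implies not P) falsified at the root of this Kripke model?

No

a forces not (not (P implies not P) implies not P): no world accessible from a forces not (P implies not P) implies not P.
So the root a forces not (not (P implies not P) implies not P); the model is not a countermodel.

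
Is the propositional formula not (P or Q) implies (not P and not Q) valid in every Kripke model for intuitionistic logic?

Yes

This is a constructively valid De Morgan direction (negated disjunction to conjunction of negations), which is intuitionistically derivable.
From not (P or Q): if P held then P or Q would, contradiction — so not P; similarly not Q.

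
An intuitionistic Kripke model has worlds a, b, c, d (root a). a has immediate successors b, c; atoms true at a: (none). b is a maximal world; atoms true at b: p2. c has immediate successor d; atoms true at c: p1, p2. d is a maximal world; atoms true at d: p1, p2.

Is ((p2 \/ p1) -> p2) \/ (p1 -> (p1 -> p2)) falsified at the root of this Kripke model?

a ||- ((p2 \/ p1) -> p2) \/ (p1 -> (p1 -> p2)) via the disjunct (p2 \/ p1) -> p2.
So the root a forces ((p2 \/ p1) -> p2) \/ (p1 -> (p1 -> p2)); the model is not a countermodel.

No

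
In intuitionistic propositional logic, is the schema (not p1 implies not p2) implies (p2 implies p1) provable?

No

This is the converse of contraposition, which is not intuitionistically valid.
A Kripke countermodel: worlds s0, s1; order generated by s0 <= s1; atoms true at each world — s0:{p2}; s1:{p1,p2}.
s0 does not force (not p1 implies not p2) implies (p2 implies p1): already at s0 itself, s0 forces not p1 implies not p2 but s0 does not force p2 implies p1.
s0 does not force p2 implies p1: already at s0 itself, s0 forces p2 but s0 does not force p1.
s0 lacks atom p1, so s0 does not force p1.
So the root s0 does not force the formula.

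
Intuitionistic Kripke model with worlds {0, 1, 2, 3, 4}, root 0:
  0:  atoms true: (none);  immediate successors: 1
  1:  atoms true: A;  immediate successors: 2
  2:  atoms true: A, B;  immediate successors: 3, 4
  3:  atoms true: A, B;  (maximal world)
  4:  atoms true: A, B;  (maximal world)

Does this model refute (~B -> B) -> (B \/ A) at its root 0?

0 ||-/- (~B -> B) -> (B \/ A): already at 0 itself, 0 ||- ~B -> B but 0 ||-/- B \/ A.
0 ||-/- B \/ A: neither disjunct is forced at 0.
0 lacks atom B, so 0 ||-/- B.
So the root 0 does not force (~B -> B) -> (B \/ A); the model is a countermodel.

Yes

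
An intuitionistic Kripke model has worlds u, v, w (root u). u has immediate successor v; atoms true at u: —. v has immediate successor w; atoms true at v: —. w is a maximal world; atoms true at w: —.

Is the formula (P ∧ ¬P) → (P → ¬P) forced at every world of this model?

Yes

u ⊩ (P ∧ ¬P) → (P → ¬P) vacuously: no world accessible from u forces the antecedent P ∧ ¬P.
Since the root u forces (P ∧ ¬P) → (P → ¬P) and forcing is persistent (monotone upward), every world forces it.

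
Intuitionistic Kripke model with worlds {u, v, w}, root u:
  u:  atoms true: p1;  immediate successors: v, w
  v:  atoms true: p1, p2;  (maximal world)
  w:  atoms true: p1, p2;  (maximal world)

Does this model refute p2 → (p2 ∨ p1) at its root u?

No

u ⊩ p2 → (p2 ∨ p1): every world accessible from u that forces p2 (namely v, w) also forces p2 ∨ p1.
So the root u forces p2 → (p2 ∨ p1); the model is not a countermodel.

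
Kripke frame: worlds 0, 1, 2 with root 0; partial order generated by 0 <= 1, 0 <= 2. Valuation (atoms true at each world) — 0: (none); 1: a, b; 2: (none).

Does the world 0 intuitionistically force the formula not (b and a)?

No

0 does not force not (b and a) since 1 is accessible from 0 and 1 forces b and a.
1 forces b and a since 1 forces both conjuncts.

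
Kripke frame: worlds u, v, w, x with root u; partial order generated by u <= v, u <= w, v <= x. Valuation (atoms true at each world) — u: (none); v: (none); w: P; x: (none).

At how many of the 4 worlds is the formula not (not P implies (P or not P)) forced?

u: does not force it — u does not force not (not P implies (P or not P)) since u is accessible from u and u forces not P implies (P or not P).
v: does not force it — v does not force not (not P implies (P or not P)) since v is accessible from v and v forces not P implies (P or not P).
w: does not force it.
x: does not force it.
Worlds forcing the formula: { }.

0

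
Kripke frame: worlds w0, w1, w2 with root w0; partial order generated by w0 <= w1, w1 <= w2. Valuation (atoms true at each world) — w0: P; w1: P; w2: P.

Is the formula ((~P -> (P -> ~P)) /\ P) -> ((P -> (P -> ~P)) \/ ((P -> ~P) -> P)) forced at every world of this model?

Yes

w0 ||- ((~P -> (P -> ~P)) /\ P) -> ((P -> (P -> ~P)) \/ ((P -> ~P) -> P)): every world accessible from w0 that forces (~P -> (P -> ~P)) /\ P (namely w0, w1, w2) also forces (P -> (P -> ~P)) \/ ((P -> ~P) -> P).
Since the root w0 forces ((~P -> (P -> ~P)) /\ P) -> ((P -> (P -> ~P)) \/ ((P -> ~P) -> P)) and forcing is persistent (monotone upward), every world forces it.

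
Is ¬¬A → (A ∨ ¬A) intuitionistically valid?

No

This is a variant of double-negation elimination (deriving excluded middle from double negation), which is not intuitionistically valid.
A Kripke countermodel: worlds a, b; order generated by a ≤ b; atoms true at each world — a:{}; b:{A}.
a ⊮ ¬¬A → (A ∨ ¬A): already at a itself, a ⊩ ¬¬A but a ⊮ A ∨ ¬A.
a ⊮ A ∨ ¬A: neither disjunct is forced at a.
a lacks atom A, so a ⊮ A.
So the root a does not force the formula.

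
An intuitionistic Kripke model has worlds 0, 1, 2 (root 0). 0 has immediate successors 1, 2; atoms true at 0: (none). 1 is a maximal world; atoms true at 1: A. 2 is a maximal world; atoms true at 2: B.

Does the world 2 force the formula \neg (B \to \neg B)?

2 \Vdash \neg (B \to \neg B): no world accessible from 2 forces B \to \neg B.

Yes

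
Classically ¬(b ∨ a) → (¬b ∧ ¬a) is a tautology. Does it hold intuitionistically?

Yes

This is a constructively valid De Morgan direction (negated disjunction to conjunction of negations), which is intuitionistically derivable.
From ¬(b ∨ a): if b held then b ∨ a would, contradiction — so ¬b; similarly ¬a.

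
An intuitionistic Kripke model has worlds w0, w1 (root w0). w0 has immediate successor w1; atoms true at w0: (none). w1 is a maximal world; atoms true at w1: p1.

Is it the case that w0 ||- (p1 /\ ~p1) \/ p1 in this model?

No

w0 ||-/- (p1 /\ ~p1) \/ p1: neither disjunct is forced at w0.
w0 ||-/- p1 /\ ~p1 since w0 fails p1.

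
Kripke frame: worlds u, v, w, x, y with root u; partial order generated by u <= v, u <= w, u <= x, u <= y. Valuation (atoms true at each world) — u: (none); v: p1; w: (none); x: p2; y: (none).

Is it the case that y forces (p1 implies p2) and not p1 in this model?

y forces (p1 implies p2) and not p1 since y forces both conjuncts.

Yes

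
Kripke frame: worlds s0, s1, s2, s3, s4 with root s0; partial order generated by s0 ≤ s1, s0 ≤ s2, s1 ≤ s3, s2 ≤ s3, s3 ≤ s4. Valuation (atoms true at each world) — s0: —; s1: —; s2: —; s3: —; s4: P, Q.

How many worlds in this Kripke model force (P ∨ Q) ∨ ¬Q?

s0: does not force it — s0 ⊮ (P ∨ Q) ∨ ¬Q: neither disjunct is forced at s0.
s1: does not force it.
s2: does not force it.
s3: does not force it.
s4: forces it.
Worlds forcing the formula: {s4}.

1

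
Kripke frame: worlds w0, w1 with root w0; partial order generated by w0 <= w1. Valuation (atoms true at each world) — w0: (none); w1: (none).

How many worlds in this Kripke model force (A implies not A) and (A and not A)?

0

w0: does not force it — w0 does not force (A implies not A) and (A and not A) since w0 fails A and not A.
w1: does not force it — w1 does not force (A implies not A) and (A and not A) since w1 fails A and not A.
Worlds forcing the formula: { }.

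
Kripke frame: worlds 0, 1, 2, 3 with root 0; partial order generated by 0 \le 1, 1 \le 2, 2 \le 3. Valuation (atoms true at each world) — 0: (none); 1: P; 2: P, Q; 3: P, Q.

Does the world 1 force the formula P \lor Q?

Yes

1 \Vdash P \lor Q via the disjunct P.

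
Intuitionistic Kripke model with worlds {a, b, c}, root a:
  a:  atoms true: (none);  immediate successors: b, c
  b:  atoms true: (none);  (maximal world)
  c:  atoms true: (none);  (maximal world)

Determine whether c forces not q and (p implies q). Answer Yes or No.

Yes

c forces not q and (p implies q) since c forces both conjuncts.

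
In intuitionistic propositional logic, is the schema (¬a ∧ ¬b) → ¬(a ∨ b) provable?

This is a constructively valid De Morgan direction (conjunction of negations to negated disjunction), which is intuitionistically derivable.
If both ¬a and ¬b hold at a world, no accessible world forces a or forces b, so none forces a ∨ b.

Yes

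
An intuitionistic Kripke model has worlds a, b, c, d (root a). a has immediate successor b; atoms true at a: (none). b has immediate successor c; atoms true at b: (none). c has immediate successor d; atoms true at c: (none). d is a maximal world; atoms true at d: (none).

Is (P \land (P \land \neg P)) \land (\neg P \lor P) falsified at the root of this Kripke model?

Yes

a \nVdash (P \land (P \land \neg P)) \land (\neg P \lor P) since a fails P \land (P \land \neg P).
So the root a does not force (P \land (P \land \neg P)) \land (\neg P \lor P); the model is a countermodel.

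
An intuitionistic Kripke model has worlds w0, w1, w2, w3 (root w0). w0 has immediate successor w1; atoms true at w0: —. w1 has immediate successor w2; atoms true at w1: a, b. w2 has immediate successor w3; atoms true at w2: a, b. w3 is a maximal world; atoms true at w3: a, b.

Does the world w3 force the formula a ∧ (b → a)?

w3 ⊩ a ∧ (b → a) since w3 forces both conjuncts.

Yes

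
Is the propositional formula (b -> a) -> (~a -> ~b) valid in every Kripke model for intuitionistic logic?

Yes

This is the forward direction of contraposition, which is intuitionistically derivable.
Assume b -> a and ~a. If b held then a would follow, contradicting ~a; so ~b.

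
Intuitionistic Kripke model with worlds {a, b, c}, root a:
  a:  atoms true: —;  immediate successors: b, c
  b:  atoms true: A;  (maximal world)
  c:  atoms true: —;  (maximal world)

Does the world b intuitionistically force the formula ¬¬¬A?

No

b ⊮ ¬¬¬A since b is accessible from b and b ⊩ ¬¬A.
b ⊩ ¬¬A: no world accessible from b forces ¬A.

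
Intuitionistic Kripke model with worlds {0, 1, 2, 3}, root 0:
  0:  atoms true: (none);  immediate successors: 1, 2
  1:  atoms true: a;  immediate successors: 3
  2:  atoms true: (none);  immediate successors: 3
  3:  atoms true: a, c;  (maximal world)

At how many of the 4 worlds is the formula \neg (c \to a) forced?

0: does not force it — 0 \nVdash \neg (c \to a) since 0 is accessible from 0 and 0 \Vdash c \to a.
1: does not force it — 1 \nVdash \neg (c \to a) since 1 is accessible from 1 and 1 \Vdash c \to a.
2: does not force it — 2 \nVdash \neg (c \to a) since 2 is accessible from 2 and 2 \Vdash c \to a.
3: does not force it.
Worlds forcing the formula: { }.

0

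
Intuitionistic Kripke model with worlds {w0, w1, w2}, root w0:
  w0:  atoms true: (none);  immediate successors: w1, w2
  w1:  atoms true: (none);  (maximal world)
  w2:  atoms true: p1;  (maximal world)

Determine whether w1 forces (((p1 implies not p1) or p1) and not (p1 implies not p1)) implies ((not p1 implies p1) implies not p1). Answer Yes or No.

Yes

w1 forces (((p1 implies not p1) or p1) and not (p1 implies not p1)) implies ((not p1 implies p1) implies not p1) vacuously: no world accessible from w1 forces the antecedent ((p1 implies not p1) or p1) and not (p1 implies not p1).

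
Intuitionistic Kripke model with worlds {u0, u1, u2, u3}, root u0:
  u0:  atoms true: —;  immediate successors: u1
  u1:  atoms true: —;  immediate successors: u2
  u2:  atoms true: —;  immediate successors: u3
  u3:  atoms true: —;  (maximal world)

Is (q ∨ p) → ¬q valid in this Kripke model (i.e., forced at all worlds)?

Yes

u0 ⊩ (q ∨ p) → ¬q vacuously: no world accessible from u0 forces the antecedent q ∨ p.
Since the root u0 forces (q ∨ p) → ¬q and forcing is persistent (monotone upward), every world forces it.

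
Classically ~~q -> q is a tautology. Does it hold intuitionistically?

This is double-negation elimination, which is not intuitionistically valid.
A Kripke countermodel: worlds s0, s1; order generated by s0 <= s1; atoms true at each world — s0:{}; s1:{q}.
s0 ||-/- ~~q -> q: already at s0 itself, s0 ||- ~~q but s0 ||-/- q.
s0 lacks atom q, so s0 ||-/- q.
So the root s0 does not force the formula.

No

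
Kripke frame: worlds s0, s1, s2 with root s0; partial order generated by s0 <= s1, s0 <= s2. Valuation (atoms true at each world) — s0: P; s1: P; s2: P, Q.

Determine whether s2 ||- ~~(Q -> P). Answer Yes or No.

s2 ||- ~~(Q -> P): no world accessible from s2 forces ~(Q -> P).

Yes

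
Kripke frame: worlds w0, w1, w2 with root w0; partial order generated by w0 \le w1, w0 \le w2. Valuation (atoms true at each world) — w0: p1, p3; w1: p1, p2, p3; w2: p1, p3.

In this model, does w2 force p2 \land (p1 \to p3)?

No

w2 \nVdash p2 \land (p1 \to p3) since w2 fails p2.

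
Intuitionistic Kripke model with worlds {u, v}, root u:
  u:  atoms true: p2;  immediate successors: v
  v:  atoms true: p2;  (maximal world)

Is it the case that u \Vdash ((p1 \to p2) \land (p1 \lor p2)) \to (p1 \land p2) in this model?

u \nVdash ((p1 \to p2) \land (p1 \lor p2)) \to (p1 \land p2): already at u itself, u \Vdash (p1 \to p2) \land (p1 \lor p2) but u \nVdash p1 \land p2.
u \nVdash p1 \land p2 since u fails p1.

No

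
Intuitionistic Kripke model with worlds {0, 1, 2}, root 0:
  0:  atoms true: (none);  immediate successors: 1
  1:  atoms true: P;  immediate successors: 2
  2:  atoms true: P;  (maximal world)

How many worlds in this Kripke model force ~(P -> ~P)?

0: forces it.
1: forces it.
2: forces it.
Worlds forcing the formula: {0, 1, 2}.

3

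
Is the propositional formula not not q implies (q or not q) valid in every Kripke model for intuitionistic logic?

No

This is a variant of double-negation elimination (deriving excluded middle from double negation), which is not intuitionistically valid.
A Kripke countermodel: worlds u0, u1; order generated by u0 <= u1; atoms true at each world — u0:{}; u1:{q}.
u0 does not force not not q implies (q or not q): already at u0 itself, u0 forces not not q but u0 does not force q or not q.
u0 does not force q or not q: neither disjunct is forced at u0.
u0 lacks atom q, so u0 does not force q.
So the root u0 does not force the formula.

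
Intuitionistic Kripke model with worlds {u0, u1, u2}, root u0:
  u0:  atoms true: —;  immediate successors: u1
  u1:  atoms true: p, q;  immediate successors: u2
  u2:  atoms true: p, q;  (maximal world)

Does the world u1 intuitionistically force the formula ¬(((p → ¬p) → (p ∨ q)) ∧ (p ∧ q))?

No

u1 ⊮ ¬(((p → ¬p) → (p ∨ q)) ∧ (p ∧ q)) since u1 is accessible from u1 and u1 ⊩ ((p → ¬p) → (p ∨ q)) ∧ (p ∧ q).
u1 ⊩ ((p → ¬p) → (p ∨ q)) ∧ (p ∧ q) since u1 forces both conjuncts.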